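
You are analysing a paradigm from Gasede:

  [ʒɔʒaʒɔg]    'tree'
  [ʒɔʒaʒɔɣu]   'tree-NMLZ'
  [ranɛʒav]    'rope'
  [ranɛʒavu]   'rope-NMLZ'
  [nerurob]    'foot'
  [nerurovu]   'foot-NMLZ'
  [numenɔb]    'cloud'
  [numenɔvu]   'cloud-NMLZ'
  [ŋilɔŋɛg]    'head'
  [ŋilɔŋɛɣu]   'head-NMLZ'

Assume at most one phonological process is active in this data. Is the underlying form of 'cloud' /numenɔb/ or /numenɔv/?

/numenɔb/

The stem for 'cloud' ends in [b] in [numenɔb] but [v] in [numenɔvu].
Compare 'rope', with invariant [v] in [ranɛʒav] and [ranɛʒavu]: an analysis with underlying /v/ and a rule producing [b] in isolation would wrongly predict alternation here too.
The alternation reflects intervocalic spirantization: voiced stops become fricatives between vowels. /b/ is underlying.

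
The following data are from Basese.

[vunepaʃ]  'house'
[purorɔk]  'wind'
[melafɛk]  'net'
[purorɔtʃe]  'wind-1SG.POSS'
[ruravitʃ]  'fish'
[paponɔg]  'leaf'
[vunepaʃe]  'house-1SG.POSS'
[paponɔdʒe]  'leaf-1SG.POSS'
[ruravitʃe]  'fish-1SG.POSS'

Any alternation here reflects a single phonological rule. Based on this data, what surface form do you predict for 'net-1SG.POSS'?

The root 'wind' surfaces as [purorɔk] and [purorɔtʃe], with a stem-final [k] ~ [tʃ] alternation.
The stem 'fish' ([ruravitʃ], [ruravitʃe]) shows [tʃ] unchanged in both environments, so [tʃ] cannot be basic with [k] derived in isolation.
The underlying segment must be /k/; /k/ and /g/ become palato-alveolar [tʃ] and [dʒ] before a front vowel, yielding [tʃ] there.
From [melafɛk] the stem 'net' is /melafɛk/; before a front vowel this yields [melafɛtʃe].

[melafɛtʃe]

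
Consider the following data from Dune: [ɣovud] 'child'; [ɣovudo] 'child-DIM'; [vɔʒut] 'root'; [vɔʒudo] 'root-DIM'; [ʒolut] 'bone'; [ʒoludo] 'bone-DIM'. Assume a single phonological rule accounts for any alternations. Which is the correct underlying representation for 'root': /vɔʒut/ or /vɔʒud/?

/vɔʒut/

In [vɔʒut] and [vɔʒudo] the final segment of 'root' alternates: [t] ~ [d].
Compare 'child', with invariant [d] in [ɣovud] and [ɣovudo]: an analysis with underlying /d/ and a rule producing [t] in isolation would wrongly predict alternation here too.
Therefore /t/ is basic and [d] is derived by intervocalic voicing (voiceless stops become voiced between vowels).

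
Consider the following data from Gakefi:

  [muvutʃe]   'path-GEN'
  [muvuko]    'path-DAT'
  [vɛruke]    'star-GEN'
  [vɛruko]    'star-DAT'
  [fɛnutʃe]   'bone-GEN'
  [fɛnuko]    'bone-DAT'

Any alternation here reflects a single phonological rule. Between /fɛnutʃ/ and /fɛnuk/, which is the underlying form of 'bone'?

The stem for 'bone' ends in [tʃ] in [fɛnutʃe] but [k] in [fɛnuko].
Compare 'star', with invariant [k] in [vɛruke] and [vɛruko]: an analysis with underlying /k/ and a rule producing [tʃ] before the GEN suffix would wrongly predict alternation here too.
The alternation reflects depalatalization: palato-alveolar /tʃ/ becomes [k] when no front vowel follows. /tʃ/ is underlying.

/fɛnutʃ/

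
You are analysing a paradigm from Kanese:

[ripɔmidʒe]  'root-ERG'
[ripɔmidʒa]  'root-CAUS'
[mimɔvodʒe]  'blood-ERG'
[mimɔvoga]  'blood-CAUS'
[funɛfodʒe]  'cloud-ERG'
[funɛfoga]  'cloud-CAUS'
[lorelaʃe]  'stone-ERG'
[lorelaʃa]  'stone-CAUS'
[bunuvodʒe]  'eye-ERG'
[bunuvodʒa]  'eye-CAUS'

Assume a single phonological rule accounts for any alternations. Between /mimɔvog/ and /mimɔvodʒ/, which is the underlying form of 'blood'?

The stem for 'blood' ends in [dʒ] in [mimɔvodʒe] but [g] in [mimɔvoga].
But 'eye' keeps [dʒ] in both environments ([bunuvodʒe], [bunuvodʒa]), so there is no rule changing /dʒ/ to [g] before the CAUS suffix.
The alternation reflects palatalization before a front vowel: /g/ becomes palato-alveolar [dʒ] before a front vowel. /g/ is underlying.

/mimɔvog/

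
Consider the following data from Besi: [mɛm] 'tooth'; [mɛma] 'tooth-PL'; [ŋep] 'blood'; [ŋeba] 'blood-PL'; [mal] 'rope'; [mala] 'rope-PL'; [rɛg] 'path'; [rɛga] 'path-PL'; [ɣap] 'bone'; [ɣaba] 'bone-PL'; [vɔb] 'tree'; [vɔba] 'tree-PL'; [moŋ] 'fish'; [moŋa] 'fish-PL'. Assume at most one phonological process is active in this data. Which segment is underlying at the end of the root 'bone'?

/p/

In [ɣap] and [ɣaba] the final segment of 'bone' alternates: [p] ~ [b].
But 'tree' keeps [b] in both environments ([vɔb], [vɔba]), so there is no rule changing /b/ to [p] in isolation.
The underlying segment must be /p/; voiceless stops become voiced between vowels, yielding [b] there.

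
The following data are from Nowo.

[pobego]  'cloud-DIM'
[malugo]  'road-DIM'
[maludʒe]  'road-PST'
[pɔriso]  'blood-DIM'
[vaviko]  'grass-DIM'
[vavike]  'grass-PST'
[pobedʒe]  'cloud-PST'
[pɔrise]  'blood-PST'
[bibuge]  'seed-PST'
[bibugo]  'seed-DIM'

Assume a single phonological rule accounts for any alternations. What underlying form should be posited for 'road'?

/maludʒ/

The root 'road' surfaces as [malugo] and [maludʒe], with a stem-final [g] ~ [dʒ] alternation.
Compare 'seed', with invariant [g] in [bibugo] and [bibuge]: an analysis with underlying /g/ and a rule producing [dʒ] before the PST suffix would wrongly predict alternation here too.
Therefore /dʒ/ is basic and [g] is derived by depalatalization (palato-alveolar /dʒ/ becomes [g] when no front vowel follows).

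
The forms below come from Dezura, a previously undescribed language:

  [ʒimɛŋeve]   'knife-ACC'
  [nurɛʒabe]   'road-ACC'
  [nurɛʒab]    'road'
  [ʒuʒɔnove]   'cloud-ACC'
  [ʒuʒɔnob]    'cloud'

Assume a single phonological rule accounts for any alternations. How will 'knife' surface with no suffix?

The root 'cloud' surfaces as [ʒuʒɔnove] and [ʒuʒɔnob], with a stem-final [v] ~ [b] alternation.
The stem 'road' ([nurɛʒabe], [nurɛʒab]) shows [b] unchanged in both environments, so [b] cannot be basic with [v] derived before the ACC suffix.
The underlying segment must be /v/; voiced fricatives become stops word-finally, yielding [b] there.
The one attested form of 'knife', [ʒimɛŋeve], shows underlying /ʒimɛŋev/. Applying the same rule word-finally gives [ʒimɛŋeb].

[ʒimɛŋeb]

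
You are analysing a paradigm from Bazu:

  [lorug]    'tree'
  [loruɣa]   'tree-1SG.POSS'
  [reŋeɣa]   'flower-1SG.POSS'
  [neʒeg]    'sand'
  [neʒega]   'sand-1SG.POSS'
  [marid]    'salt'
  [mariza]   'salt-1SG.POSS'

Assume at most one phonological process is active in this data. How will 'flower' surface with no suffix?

[reŋeg]

In [lorug] and [loruɣa] the final segment of 'tree' alternates: [g] ~ [ɣ].
If /g/ were underlying and a rule turned it into [ɣ] before the 1SG.POSS suffix, 'sand' would also alternate; but it has [g] in both [neʒeg] and [neʒega].
So /ɣ/ is underlying, and a rule of word-final hardening — voiced fricatives become stops word-finally — gives [g].
From [reŋeɣa] the stem 'flower' is /reŋeɣ/; word-finally this yields [reŋeg].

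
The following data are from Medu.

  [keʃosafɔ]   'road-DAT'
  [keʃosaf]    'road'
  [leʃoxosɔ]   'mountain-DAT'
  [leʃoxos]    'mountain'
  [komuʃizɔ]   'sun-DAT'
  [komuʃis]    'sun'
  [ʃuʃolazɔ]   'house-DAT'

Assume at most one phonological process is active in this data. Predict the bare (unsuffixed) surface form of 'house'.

[ʃuʃolas]

The stem for 'sun' ends in [z] in [komuʃizɔ] but [s] in [komuʃis].
The stem 'mountain' ([leʃoxosɔ], [leʃoxos]) shows [s] unchanged in both environments, so [s] cannot be basic with [z] derived before the DAT suffix.
The underlying segment must be /z/; voiced obstruents become voiceless word-finally, yielding [s] there.
The one attested form of 'house', [ʃuʃolazɔ], shows underlying /ʃuʃolaz/. Applying the same rule word-finally gives [ʃuʃolas].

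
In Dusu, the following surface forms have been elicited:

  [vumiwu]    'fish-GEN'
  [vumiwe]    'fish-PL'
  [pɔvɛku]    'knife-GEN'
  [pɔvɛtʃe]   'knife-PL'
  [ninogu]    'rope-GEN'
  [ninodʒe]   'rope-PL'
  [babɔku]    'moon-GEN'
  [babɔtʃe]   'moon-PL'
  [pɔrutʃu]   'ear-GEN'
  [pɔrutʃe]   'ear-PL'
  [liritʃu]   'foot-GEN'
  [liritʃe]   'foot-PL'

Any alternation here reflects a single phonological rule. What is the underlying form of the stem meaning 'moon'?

/babɔk/

The root 'moon' surfaces as [babɔku] and [babɔtʃe], with a stem-final [k] ~ [tʃ] alternation.
The stem 'foot' ([liritʃu], [liritʃe]) shows [tʃ] unchanged in both environments, so [tʃ] cannot be basic with [k] derived before the GEN suffix.
Therefore /k/ is basic and [tʃ] is derived by palatalization before a front vowel (/k/ and /g/ become palato-alveolar [tʃ] and [dʒ] before a front vowel).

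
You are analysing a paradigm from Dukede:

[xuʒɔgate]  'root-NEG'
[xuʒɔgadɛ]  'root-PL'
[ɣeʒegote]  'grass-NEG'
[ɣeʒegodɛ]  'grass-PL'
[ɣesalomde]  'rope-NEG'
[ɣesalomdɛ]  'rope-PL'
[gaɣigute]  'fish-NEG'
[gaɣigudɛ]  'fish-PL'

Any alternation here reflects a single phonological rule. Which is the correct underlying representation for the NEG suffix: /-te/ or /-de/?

/-te/

The NEG morpheme has two allomorphs, [-de] and [-te].
The PL suffix, which begins with [d], is invariant after every stem; so [d] is not altered by any rule here.
So the underlying form is /-te/, and voiceless stops become voiced after a nasal.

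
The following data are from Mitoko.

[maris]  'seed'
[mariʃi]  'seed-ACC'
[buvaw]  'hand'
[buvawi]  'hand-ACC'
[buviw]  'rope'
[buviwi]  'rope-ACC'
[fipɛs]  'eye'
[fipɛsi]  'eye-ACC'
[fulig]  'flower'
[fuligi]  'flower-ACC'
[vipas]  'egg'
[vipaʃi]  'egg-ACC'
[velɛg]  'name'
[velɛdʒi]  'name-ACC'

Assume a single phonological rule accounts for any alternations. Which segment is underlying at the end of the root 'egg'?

/ʃ/

'egg' shows [s] ~ [ʃ] at the end of the stem ([vipas] vs [vipaʃi]).
The stem 'eye' ([fipɛs], [fipɛsi]) shows [s] unchanged in both environments, so [s] cannot be basic with [ʃ] derived before the ACC suffix.
The underlying segment must be /ʃ/; palato-alveolar /dʒ/ and /ʃ/ become [g] and [s] when no front vowel follows, yielding [s] there.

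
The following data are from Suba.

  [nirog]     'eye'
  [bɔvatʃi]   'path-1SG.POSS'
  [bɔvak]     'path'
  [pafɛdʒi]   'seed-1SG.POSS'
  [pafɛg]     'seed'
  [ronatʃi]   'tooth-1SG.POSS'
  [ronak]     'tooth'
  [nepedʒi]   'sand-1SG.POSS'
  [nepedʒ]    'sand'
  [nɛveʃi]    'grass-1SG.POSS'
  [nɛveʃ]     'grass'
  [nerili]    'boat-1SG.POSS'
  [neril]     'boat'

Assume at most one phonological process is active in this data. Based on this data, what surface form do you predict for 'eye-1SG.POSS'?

[nirodʒi]

In [pafɛdʒi] and [pafɛg] the final segment of 'seed' alternates: [dʒ] ~ [g].
The stem 'sand' ([nepedʒi], [nepedʒ]) shows [dʒ] unchanged in both environments, so [dʒ] cannot be basic with [g] derived in isolation.
The underlying segment must be /g/; /k/ and /g/ become palato-alveolar [tʃ] and [dʒ] before a front vowel, yielding [dʒ] there.
From [nirog] the stem 'eye' is /nirog/; before a front vowel this yields [nirodʒi].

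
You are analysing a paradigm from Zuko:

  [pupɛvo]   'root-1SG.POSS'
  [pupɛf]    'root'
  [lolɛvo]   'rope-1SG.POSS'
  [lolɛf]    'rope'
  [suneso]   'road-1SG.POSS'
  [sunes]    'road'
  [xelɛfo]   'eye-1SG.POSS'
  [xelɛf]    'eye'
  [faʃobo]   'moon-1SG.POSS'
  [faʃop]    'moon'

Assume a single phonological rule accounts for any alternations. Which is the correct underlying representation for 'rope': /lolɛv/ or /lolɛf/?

/lolɛv/

The stem for 'rope' ends in [v] in [lolɛvo] but [f] in [lolɛf].
But 'eye' keeps [f] in both environments ([xelɛfo], [xelɛf]), so there is no rule changing /f/ to [v] before the 1SG.POSS suffix.
The underlying segment must be /v/; voiced obstruents become voiceless word-finally, yielding [f] there.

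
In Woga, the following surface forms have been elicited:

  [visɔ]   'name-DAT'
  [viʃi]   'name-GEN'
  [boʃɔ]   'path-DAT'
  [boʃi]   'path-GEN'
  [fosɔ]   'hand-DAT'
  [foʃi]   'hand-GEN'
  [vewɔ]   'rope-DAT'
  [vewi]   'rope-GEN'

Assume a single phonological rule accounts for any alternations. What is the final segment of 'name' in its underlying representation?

The root 'name' surfaces as [visɔ] and [viʃi], with a stem-final [s] ~ [ʃ] alternation.
If /ʃ/ were underlying and a rule turned it into [s] before the DAT suffix, 'path' would also alternate; but it has [ʃ] in both [boʃɔ] and [boʃi].
The underlying segment must be /s/; /s/ becomes palato-alveolar [ʃ] before a front vowel, yielding [ʃ] there.

/s/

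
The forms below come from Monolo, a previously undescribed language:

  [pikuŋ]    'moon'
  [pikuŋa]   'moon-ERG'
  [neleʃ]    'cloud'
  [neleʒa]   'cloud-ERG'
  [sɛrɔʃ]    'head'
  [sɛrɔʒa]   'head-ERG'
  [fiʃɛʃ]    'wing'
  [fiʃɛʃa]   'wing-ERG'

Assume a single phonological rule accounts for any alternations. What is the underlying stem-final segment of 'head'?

The stem for 'head' ends in [ʃ] in [sɛrɔʃ] but [ʒ] in [sɛrɔʒa].
The stem 'wing' ([fiʃɛʃ], [fiʃɛʃa]) shows [ʃ] unchanged in both environments, so [ʃ] cannot be basic with [ʒ] derived before the ERG suffix.
The alternation reflects word-final obstruent devoicing: voiced obstruents become voiceless word-finally. /ʒ/ is underlying.

/ʒ/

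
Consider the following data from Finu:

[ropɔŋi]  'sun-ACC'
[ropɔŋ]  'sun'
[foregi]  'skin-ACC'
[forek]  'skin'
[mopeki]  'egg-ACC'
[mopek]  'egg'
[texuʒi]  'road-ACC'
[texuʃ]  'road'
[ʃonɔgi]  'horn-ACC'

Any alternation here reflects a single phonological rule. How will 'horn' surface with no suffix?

'skin' shows [g] ~ [k] at the end of the stem ([foregi] vs [forek]).
The stem 'egg' ([mopeki], [mopek]) shows [k] unchanged in both environments, so [k] cannot be basic with [g] derived before the ACC suffix.
Therefore /g/ is basic and [k] is derived by word-final obstruent devoicing (voiced obstruents become voiceless word-finally).
The one attested form of 'horn', [ʃonɔgi], shows underlying /ʃonɔg/. Applying the same rule word-finally gives [ʃonɔk].

[ʃonɔk]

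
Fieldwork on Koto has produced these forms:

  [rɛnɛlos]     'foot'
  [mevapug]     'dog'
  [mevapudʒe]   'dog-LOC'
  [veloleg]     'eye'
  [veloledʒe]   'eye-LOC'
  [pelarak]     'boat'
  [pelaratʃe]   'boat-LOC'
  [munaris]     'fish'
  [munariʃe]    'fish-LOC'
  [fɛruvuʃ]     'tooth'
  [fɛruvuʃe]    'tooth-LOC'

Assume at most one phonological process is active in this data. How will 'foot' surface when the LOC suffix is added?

[rɛnɛloʃe]

The root 'fish' surfaces as [munaris] and [munariʃe], with a stem-final [s] ~ [ʃ] alternation.
If /ʃ/ were underlying and a rule turned it into [s] in isolation, 'tooth' would also alternate; but it has [ʃ] in both [fɛruvuʃ] and [fɛruvuʃe].
So /s/ is underlying, and a rule of palatalization before a front vowel — /k/, /g/ and /s/ become palato-alveolar [tʃ], [dʒ] and [ʃ] before a front vowel — gives [ʃ].
The one attested form of 'foot', [rɛnɛlos], shows underlying /rɛnɛlos/. Applying the same rule before a front vowel gives [rɛnɛloʃe].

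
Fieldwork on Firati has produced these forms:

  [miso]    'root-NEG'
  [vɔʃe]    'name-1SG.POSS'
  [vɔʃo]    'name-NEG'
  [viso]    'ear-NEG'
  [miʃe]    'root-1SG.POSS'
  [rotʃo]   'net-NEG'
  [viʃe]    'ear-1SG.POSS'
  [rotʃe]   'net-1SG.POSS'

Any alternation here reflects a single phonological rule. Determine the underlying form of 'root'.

The root 'root' surfaces as [miʃe] and [miso], with a stem-final [ʃ] ~ [s] alternation.
The stem 'name' ([vɔʃe], [vɔʃo]) shows [ʃ] unchanged in both environments, so [ʃ] cannot be basic with [s] derived before the NEG suffix.
So /s/ is underlying, and a rule of palatalization before a front vowel — /s/ becomes palato-alveolar [ʃ] before a front vowel — gives [ʃ].
The underlying form of 'root' is therefore /mis/.

/mis/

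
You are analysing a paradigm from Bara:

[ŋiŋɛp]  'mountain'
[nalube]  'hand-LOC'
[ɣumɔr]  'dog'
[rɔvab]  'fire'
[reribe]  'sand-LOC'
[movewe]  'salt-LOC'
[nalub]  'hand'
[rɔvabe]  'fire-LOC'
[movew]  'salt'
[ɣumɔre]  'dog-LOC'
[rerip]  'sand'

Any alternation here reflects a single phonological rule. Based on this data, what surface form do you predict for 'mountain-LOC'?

The stem for 'sand' ends in [p] in [rerip] but [b] in [reribe].
If /b/ were underlying and a rule turned it into [p] in isolation, 'fire' would also alternate; but it has [b] in both [rɔvab] and [rɔvabe].
So /p/ is underlying, and a rule of intervocalic voicing — voiceless stops become voiced between vowels — gives [b].
The one attested form of 'mountain', [ŋiŋɛp], shows underlying /ŋiŋɛp/. Applying the same rule between vowels gives [ŋiŋɛbe].

[ŋiŋɛbe]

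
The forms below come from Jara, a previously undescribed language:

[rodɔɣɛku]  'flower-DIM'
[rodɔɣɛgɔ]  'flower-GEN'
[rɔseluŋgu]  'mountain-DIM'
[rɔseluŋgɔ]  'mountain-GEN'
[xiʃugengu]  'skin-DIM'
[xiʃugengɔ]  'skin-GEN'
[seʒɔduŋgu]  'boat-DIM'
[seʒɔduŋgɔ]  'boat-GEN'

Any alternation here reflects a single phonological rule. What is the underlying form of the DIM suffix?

/-ku/

The DIM suffix surfaces as [-gu] and [-ku], depending on the final segment of the stem.
The GEN suffix, which begins with [g], is invariant after every stem; so [g] is not altered by any rule here.
So the underlying form is /-ku/, and voiceless stops become voiced after a nasal.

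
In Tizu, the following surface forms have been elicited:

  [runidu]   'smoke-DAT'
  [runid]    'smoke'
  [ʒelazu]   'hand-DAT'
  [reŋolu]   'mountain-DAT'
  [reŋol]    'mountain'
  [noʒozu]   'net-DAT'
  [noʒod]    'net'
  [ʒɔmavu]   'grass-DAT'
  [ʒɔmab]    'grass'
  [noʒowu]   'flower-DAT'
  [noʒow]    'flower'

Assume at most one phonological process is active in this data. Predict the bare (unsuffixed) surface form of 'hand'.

The stem for 'net' ends in [z] in [noʒozu] but [d] in [noʒod].
But 'smoke' keeps [d] in both environments ([runidu], [runid]), so there is no rule changing /d/ to [z] before the DAT suffix.
Therefore /z/ is basic and [d] is derived by word-final hardening (voiced fricatives become stops word-finally).
The one attested form of 'hand', [ʒelazu], shows underlying /ʒelaz/. Applying the same rule word-finally gives [ʒelad].

[ʒelad]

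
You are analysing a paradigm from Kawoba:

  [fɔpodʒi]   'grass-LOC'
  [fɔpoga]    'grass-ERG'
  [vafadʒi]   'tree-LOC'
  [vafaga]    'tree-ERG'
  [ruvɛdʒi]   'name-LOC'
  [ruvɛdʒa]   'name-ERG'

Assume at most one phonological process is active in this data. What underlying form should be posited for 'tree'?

The root 'tree' surfaces as [vafadʒi] and [vafaga], with a stem-final [dʒ] ~ [g] alternation.
The stem 'name' ([ruvɛdʒi], [ruvɛdʒa]) shows [dʒ] unchanged in both environments, so [dʒ] cannot be basic with [g] derived before the ERG suffix.
The underlying segment must be /g/; /g/ becomes palato-alveolar [dʒ] before a front vowel, yielding [dʒ] there.

/vafag/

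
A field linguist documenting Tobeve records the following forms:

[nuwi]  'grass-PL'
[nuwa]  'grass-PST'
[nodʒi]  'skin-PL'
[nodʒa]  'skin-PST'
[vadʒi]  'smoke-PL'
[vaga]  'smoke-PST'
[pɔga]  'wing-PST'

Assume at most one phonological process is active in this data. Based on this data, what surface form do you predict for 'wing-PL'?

The stem for 'smoke' ends in [dʒ] in [vadʒi] but [g] in [vaga].
But 'skin' keeps [dʒ] in both environments ([nodʒi], [nodʒa]), so there is no rule changing /dʒ/ to [g] before the PST suffix.
Therefore /g/ is basic and [dʒ] is derived by palatalization before a front vowel (/g/ becomes palato-alveolar [dʒ] before a front vowel).
From [pɔga] the stem 'wing' is /pɔg/; before a front vowel this yields [pɔdʒi].

[pɔdʒi]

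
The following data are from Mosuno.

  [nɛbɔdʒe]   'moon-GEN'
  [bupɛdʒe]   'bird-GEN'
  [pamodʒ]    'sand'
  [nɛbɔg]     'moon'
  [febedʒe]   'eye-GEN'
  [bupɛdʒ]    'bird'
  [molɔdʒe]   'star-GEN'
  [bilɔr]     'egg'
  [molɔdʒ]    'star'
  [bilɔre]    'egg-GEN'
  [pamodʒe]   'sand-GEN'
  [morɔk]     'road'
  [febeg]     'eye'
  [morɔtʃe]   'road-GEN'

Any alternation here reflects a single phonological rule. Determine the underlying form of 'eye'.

/febeg/

'eye' shows [dʒ] ~ [g] at the end of the stem ([febedʒe] vs [febeg]).
But 'star' keeps [dʒ] in both environments ([molɔdʒe], [molɔdʒ]), so there is no rule changing /dʒ/ to [g] in isolation.
So /g/ is underlying, and a rule of palatalization before a front vowel — /k/ and /g/ become palato-alveolar [tʃ] and [dʒ] before a front vowel — gives [dʒ].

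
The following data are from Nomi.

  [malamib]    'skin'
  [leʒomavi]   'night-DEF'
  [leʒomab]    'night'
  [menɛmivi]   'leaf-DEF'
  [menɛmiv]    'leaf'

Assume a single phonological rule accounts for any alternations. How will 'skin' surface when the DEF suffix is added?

[malamivi]

The stem for 'night' ends in [v] in [leʒomavi] but [b] in [leʒomab].
But 'leaf' keeps [v] in both environments ([menɛmivi], [menɛmiv]), so there is no rule changing /v/ to [b] in isolation.
So /b/ is underlying, and a rule of intervocalic spirantization — voiced stops become fricatives between vowels — gives [v].
From [malamib] the stem 'skin' is /malamib/; between vowels this yields [malamivi].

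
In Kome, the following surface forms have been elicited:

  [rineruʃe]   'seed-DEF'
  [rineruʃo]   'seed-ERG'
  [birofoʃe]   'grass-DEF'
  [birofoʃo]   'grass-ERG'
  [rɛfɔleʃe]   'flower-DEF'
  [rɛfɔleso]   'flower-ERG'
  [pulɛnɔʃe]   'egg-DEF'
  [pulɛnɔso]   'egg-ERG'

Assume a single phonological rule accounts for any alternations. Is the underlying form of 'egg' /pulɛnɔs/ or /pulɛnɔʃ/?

/pulɛnɔs/

In [pulɛnɔʃe] and [pulɛnɔso] the final segment of 'egg' alternates: [ʃ] ~ [s].
But 'grass' keeps [ʃ] in both environments ([birofoʃe], [birofoʃo]), so there is no rule changing /ʃ/ to [s] before the ERG suffix.
So /s/ is underlying, and a rule of palatalization before a front vowel — /s/ becomes palato-alveolar [ʃ] before a front vowel — gives [ʃ].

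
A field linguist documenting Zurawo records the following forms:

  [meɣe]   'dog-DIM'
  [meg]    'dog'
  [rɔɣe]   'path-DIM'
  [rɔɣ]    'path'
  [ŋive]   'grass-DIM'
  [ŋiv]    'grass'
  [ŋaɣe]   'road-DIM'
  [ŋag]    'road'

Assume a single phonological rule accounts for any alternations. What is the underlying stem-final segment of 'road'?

/g/

'road' shows [ɣ] ~ [g] at the end of the stem ([ŋaɣe] vs [ŋag]).
But 'path' keeps [ɣ] in both environments ([rɔɣe], [rɔɣ]), so there is no rule changing /ɣ/ to [g] in isolation.
So /g/ is underlying, and a rule of intervocalic spirantization — voiced stops become fricatives between vowels — gives [ɣ].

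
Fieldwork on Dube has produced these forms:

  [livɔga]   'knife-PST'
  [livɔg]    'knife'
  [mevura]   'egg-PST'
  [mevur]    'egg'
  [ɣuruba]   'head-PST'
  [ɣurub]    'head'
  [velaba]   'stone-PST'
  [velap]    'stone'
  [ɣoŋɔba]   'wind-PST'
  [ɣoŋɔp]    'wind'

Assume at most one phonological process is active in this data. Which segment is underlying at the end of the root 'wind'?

/p/

'wind' shows [b] ~ [p] at the end of the stem ([ɣoŋɔba] vs [ɣoŋɔp]).
The stem 'head' ([ɣuruba], [ɣurub]) shows [b] unchanged in both environments, so [b] cannot be basic with [p] derived in isolation.
The alternation reflects intervocalic voicing: voiceless stops become voiced between vowels. /p/ is underlying.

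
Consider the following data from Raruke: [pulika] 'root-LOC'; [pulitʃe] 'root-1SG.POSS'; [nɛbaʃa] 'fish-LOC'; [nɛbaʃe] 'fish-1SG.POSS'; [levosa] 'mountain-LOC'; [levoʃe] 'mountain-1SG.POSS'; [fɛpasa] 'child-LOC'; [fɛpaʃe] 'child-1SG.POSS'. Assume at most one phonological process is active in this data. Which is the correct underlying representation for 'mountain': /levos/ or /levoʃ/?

In [levosa] and [levoʃe] the final segment of 'mountain' alternates: [s] ~ [ʃ].
Compare 'fish', with invariant [ʃ] in [nɛbaʃa] and [nɛbaʃe]: an analysis with underlying /ʃ/ and a rule producing [s] before the LOC suffix would wrongly predict alternation here too.
So /s/ is underlying, and a rule of palatalization before a front vowel — /k/ and /s/ become palato-alveolar [tʃ] and [ʃ] before a front vowel — gives [ʃ].

/levos/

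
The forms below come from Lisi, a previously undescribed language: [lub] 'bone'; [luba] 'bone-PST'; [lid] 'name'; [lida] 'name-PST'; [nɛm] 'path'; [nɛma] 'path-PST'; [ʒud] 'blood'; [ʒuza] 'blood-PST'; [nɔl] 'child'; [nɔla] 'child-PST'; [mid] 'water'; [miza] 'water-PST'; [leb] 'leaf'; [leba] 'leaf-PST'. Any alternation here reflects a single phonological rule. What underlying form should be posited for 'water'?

/miz/

In [mid] and [miza] the final segment of 'water' alternates: [d] ~ [z].
Compare 'name', with invariant [d] in [lid] and [lida]: an analysis with underlying /d/ and a rule producing [z] before the PST suffix would wrongly predict alternation here too.
So /z/ is underlying, and a rule of word-final hardening — voiced fricatives become stops word-finally — gives [d].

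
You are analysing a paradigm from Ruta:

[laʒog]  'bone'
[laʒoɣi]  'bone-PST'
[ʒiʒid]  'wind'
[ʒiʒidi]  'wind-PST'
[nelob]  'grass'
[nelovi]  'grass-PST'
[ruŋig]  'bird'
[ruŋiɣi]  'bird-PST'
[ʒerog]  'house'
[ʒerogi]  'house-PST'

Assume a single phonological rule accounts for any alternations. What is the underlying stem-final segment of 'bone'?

/ɣ/

'bone' shows [g] ~ [ɣ] at the end of the stem ([laʒog] vs [laʒoɣi]).
But 'house' keeps [g] in both environments ([ʒerog], [ʒerogi]), so there is no rule changing /g/ to [ɣ] before the PST suffix.
Therefore /ɣ/ is basic and [g] is derived by word-final hardening (voiced fricatives become stops word-finally).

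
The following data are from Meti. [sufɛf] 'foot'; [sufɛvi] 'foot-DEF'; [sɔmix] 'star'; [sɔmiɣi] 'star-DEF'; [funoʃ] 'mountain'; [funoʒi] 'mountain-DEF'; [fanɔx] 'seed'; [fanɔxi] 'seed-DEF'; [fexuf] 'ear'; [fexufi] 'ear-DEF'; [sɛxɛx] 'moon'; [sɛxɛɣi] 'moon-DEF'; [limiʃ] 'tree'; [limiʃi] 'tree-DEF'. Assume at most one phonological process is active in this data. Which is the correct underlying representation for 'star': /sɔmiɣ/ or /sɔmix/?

'star' shows [x] ~ [ɣ] at the end of the stem ([sɔmix] vs [sɔmiɣi]).
Compare 'seed', with invariant [x] in [fanɔx] and [fanɔxi]: an analysis with underlying /x/ and a rule producing [ɣ] before the DEF suffix would wrongly predict alternation here too.
The alternation reflects word-final obstruent devoicing: voiced obstruents become voiceless word-finally. /ɣ/ is underlying.

/sɔmiɣ/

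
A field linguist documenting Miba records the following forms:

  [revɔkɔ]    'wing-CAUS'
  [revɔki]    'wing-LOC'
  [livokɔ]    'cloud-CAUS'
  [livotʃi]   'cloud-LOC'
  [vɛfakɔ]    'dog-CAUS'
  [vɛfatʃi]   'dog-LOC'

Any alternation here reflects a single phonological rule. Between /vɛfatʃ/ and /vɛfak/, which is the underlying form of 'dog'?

The root 'dog' surfaces as [vɛfakɔ] and [vɛfatʃi], with a stem-final [k] ~ [tʃ] alternation.
But 'wing' keeps [k] in both environments ([revɔkɔ], [revɔki]), so there is no rule changing /k/ to [tʃ] before the LOC suffix.
The underlying segment must be /tʃ/; palato-alveolar /tʃ/ becomes [k] when no front vowel follows, yielding [k] there.

/vɛfatʃ/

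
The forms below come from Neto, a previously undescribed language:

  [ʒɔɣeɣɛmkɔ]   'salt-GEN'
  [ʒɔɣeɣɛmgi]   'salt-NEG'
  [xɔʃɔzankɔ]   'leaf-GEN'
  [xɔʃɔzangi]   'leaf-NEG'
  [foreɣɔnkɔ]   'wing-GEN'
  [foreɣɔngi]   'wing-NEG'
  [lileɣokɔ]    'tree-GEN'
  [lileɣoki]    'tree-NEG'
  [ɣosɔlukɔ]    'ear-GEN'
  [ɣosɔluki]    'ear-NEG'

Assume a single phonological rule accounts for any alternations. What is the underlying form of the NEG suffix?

The NEG suffix surfaces as [-gi] and [-ki], depending on the final segment of the stem.
The GEN suffix, which begins with [k], is invariant after every stem; so [k] is not altered by any rule here.
The NEG suffix is therefore /-gi/ underlyingly, with post-vocalic devoicing: voiced stops become voiceless after a vowel.

/-gi/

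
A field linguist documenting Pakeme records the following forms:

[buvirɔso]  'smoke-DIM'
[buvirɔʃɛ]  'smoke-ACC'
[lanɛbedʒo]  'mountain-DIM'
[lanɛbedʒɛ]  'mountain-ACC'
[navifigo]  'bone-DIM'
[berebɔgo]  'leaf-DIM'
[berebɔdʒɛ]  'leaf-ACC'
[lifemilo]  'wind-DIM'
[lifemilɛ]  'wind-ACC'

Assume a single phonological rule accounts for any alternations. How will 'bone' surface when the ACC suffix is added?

'leaf' shows [g] ~ [dʒ] at the end of the stem ([berebɔgo] vs [berebɔdʒɛ]).
If /dʒ/ were underlying and a rule turned it into [g] before the DIM suffix, 'mountain' would also alternate; but it has [dʒ] in both [lanɛbedʒo] and [lanɛbedʒɛ].
So /g/ is underlying, and a rule of palatalization before a front vowel — /g/ and /s/ become palato-alveolar [dʒ] and [ʃ] before a front vowel — gives [dʒ].
From [navifigo] the stem 'bone' is /navifig/; before a front vowel this yields [navifidʒɛ].

[navifidʒɛ]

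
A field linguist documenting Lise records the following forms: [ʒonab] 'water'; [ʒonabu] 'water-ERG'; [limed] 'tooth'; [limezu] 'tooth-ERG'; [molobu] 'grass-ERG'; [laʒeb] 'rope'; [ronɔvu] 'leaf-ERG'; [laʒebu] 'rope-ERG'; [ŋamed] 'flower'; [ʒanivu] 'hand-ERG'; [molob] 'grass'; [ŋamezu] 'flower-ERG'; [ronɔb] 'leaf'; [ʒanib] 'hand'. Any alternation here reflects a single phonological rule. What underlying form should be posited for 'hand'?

/ʒaniv/

The root 'hand' surfaces as [ʒanivu] and [ʒanib], with a stem-final [v] ~ [b] alternation.
Compare 'rope', with invariant [b] in [laʒebu] and [laʒeb]: an analysis with underlying /b/ and a rule producing [v] before the ERG suffix would wrongly predict alternation here too.
The underlying segment must be /v/; voiced fricatives become stops word-finally, yielding [b] there.
So 'hand' = /ʒaniv/.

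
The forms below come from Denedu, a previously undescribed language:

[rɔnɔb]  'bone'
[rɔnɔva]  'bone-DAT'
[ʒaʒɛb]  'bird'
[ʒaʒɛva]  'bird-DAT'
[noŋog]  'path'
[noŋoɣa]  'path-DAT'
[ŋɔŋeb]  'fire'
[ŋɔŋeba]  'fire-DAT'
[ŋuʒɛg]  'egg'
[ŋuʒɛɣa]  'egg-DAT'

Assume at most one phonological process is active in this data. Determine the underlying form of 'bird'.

/ʒaʒɛv/

The stem for 'bird' ends in [b] in [ʒaʒɛb] but [v] in [ʒaʒɛva].
Compare 'fire', with invariant [b] in [ŋɔŋeb] and [ŋɔŋeba]: an analysis with underlying /b/ and a rule producing [v] before the DAT suffix would wrongly predict alternation here too.
The underlying segment must be /v/; voiced fricatives become stops word-finally, yielding [b] there.
The underlying form of 'bird' is therefore /ʒaʒɛv/.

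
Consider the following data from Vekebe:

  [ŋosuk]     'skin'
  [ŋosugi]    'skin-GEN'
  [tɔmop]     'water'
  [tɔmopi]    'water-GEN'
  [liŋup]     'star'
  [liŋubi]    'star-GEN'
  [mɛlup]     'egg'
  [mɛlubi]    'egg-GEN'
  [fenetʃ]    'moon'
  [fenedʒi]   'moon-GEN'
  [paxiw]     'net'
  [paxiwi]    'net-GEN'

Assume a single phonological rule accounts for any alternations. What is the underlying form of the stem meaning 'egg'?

The root 'egg' surfaces as [mɛlup] and [mɛlubi], with a stem-final [p] ~ [b] alternation.
If /p/ were underlying and a rule turned it into [b] before the GEN suffix, 'water' would also alternate; but it has [p] in both [tɔmop] and [tɔmopi].
So /b/ is underlying, and a rule of word-final obstruent devoicing — voiced obstruents become voiceless word-finally — gives [p].

/mɛlub/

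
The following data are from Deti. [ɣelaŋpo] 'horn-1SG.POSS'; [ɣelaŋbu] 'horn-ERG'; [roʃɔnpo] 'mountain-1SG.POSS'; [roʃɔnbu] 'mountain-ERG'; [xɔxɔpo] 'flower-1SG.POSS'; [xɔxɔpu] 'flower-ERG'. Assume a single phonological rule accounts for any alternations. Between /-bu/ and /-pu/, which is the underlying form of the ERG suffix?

The ERG morpheme has two allomorphs, [-bu] and [-pu].
The 1SG.POSS suffix, which begins with [p], is invariant after every stem; so [p] is not altered by any rule here.
The ERG suffix is therefore /-bu/ underlyingly, with post-vocalic devoicing: voiced stops become voiceless after a vowel.

/-bu/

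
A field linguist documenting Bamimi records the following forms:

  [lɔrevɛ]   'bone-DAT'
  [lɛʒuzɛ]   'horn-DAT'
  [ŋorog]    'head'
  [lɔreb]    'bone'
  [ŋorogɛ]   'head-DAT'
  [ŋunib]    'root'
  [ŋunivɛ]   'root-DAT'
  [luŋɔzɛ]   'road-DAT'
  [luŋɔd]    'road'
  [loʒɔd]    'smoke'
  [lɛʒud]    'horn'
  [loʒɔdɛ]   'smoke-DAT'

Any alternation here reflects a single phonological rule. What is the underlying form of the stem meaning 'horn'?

The stem for 'horn' ends in [z] in [lɛʒuzɛ] but [d] in [lɛʒud].
Compare 'smoke', with invariant [d] in [loʒɔdɛ] and [loʒɔd]: an analysis with underlying /d/ and a rule producing [z] before the DAT suffix would wrongly predict alternation here too.
So /z/ is underlying, and a rule of word-final hardening — voiced fricatives become stops word-finally — gives [d].
Hence 'horn' is /lɛʒuz/ underlyingly.

/lɛʒuz/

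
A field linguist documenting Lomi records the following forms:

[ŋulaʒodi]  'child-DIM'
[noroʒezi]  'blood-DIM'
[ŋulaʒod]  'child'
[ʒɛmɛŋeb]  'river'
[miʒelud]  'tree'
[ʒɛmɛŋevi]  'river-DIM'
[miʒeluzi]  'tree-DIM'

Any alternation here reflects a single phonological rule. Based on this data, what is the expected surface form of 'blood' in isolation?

'tree' shows [d] ~ [z] at the end of the stem ([miʒelud] vs [miʒeluzi]).
If /d/ were underlying and a rule turned it into [z] before the DIM suffix, 'child' would also alternate; but it has [d] in both [ŋulaʒod] and [ŋulaʒodi].
The alternation reflects word-final hardening: voiced fricatives become stops word-finally. /z/ is underlying.
The one attested form of 'blood', [noroʒezi], shows underlying /noroʒez/. Applying the same rule word-finally gives [noroʒed].

[noroʒed]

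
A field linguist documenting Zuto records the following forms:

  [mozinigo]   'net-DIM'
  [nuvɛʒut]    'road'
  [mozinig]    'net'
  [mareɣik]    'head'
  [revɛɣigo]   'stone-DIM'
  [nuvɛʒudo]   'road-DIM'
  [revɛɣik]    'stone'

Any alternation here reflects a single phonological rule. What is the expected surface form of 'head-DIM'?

'stone' shows [g] ~ [k] at the end of the stem ([revɛɣigo] vs [revɛɣik]).
But 'net' keeps [g] in both environments ([mozinigo], [mozinig]), so there is no rule changing /g/ to [k] in isolation.
The underlying segment must be /k/; voiceless stops become voiced between vowels, yielding [g] there.
The one attested form of 'head', [mareɣik], shows underlying /mareɣik/. Applying the same rule between vowels gives [mareɣigo].

[mareɣigo]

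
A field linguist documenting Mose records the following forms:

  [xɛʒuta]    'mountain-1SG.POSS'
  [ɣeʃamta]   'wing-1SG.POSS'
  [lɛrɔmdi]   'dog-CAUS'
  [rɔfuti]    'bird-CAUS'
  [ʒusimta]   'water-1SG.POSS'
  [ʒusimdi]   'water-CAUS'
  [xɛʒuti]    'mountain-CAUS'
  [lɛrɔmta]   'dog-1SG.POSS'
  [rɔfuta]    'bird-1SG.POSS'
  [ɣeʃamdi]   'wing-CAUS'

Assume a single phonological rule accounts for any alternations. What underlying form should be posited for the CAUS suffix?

The CAUS morpheme has two allomorphs, [-di] and [-ti].
By contrast the 1SG.POSS suffix keeps its initial [t] throughout — that segment must be underlying.
The CAUS suffix is therefore /-di/ underlyingly, with post-vocalic devoicing: voiced stops become voiceless after a vowel.

/-di/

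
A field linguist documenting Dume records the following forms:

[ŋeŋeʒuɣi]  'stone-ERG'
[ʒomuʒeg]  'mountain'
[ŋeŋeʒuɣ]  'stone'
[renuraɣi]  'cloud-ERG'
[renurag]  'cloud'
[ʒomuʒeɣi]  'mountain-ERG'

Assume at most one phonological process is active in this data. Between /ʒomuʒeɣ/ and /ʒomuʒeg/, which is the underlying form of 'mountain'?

/ʒomuʒeg/

'mountain' shows [ɣ] ~ [g] at the end of the stem ([ʒomuʒeɣi] vs [ʒomuʒeg]).
The stem 'stone' ([ŋeŋeʒuɣi], [ŋeŋeʒuɣ]) shows [ɣ] unchanged in both environments, so [ɣ] cannot be basic with [g] derived in isolation.
So /g/ is underlying, and a rule of intervocalic spirantization — voiced stops become fricatives between vowels — gives [ɣ].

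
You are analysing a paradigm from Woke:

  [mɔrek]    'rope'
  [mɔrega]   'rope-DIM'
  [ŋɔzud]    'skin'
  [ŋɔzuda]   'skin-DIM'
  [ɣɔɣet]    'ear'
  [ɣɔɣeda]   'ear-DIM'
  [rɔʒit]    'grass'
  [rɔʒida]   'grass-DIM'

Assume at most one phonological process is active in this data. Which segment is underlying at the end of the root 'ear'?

In [ɣɔɣet] and [ɣɔɣeda] the final segment of 'ear' alternates: [t] ~ [d].
The stem 'skin' ([ŋɔzud], [ŋɔzuda]) shows [d] unchanged in both environments, so [d] cannot be basic with [t] derived in isolation.
Therefore /t/ is basic and [d] is derived by intervocalic voicing (voiceless stops become voiced between vowels).

/t/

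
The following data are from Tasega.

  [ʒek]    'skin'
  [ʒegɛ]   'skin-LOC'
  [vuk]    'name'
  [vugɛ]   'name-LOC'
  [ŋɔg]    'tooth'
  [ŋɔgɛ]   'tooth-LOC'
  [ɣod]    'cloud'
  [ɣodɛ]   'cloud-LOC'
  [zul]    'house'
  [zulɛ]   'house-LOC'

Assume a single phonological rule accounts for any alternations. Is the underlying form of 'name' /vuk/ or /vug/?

The root 'name' surfaces as [vuk] and [vugɛ], with a stem-final [k] ~ [g] alternation.
Compare 'tooth', with invariant [g] in [ŋɔg] and [ŋɔgɛ]: an analysis with underlying /g/ and a rule producing [k] in isolation would wrongly predict alternation here too.
Therefore /k/ is basic and [g] is derived by intervocalic voicing (voiceless stops become voiced between vowels).

/vuk/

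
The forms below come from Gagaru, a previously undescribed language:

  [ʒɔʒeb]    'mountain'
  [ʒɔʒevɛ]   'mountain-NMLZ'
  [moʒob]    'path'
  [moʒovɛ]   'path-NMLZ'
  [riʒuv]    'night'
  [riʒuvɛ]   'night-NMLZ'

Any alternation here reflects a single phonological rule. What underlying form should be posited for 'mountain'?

/ʒɔʒeb/

In [ʒɔʒeb] and [ʒɔʒevɛ] the final segment of 'mountain' alternates: [b] ~ [v].
The stem 'night' ([riʒuv], [riʒuvɛ]) shows [v] unchanged in both environments, so [v] cannot be basic with [b] derived in isolation.
So /b/ is underlying, and a rule of intervocalic spirantization — voiced stops become fricatives between vowels — gives [v].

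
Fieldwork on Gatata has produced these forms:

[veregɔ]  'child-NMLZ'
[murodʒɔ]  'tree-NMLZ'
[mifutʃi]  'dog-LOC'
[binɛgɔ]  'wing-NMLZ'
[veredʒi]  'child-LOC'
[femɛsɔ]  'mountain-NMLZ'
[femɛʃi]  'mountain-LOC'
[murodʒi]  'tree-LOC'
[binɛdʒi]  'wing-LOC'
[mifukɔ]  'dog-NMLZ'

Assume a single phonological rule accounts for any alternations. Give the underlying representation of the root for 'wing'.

The root 'wing' surfaces as [binɛdʒi] and [binɛgɔ], with a stem-final [dʒ] ~ [g] alternation.
If /dʒ/ were underlying and a rule turned it into [g] before the NMLZ suffix, 'tree' would also alternate; but it has [dʒ] in both [murodʒi] and [murodʒɔ].
Therefore /g/ is basic and [dʒ] is derived by palatalization before a front vowel (/k/, /g/ and /s/ become palato-alveolar [tʃ], [dʒ] and [ʃ] before a front vowel).
Hence 'wing' is /binɛg/ underlyingly.

/binɛg/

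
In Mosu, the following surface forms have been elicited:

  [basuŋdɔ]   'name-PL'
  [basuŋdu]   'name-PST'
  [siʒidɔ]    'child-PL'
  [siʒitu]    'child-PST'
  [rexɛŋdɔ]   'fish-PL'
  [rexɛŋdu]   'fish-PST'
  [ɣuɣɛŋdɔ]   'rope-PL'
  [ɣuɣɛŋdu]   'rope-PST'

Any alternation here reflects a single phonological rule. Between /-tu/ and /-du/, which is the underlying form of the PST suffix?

/-tu/

The PST morpheme has two allomorphs, [-du] and [-tu].
By contrast the PL suffix keeps its initial [d] throughout — that segment must be underlying.
So the underlying form is /-tu/, and voiceless stops become voiced after a nasal.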